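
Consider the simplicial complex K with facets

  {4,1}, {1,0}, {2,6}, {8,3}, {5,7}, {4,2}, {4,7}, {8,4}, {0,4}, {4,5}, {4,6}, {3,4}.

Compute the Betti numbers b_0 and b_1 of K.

Take the total order 0 < 1 < 2 < 3 < 4 < 5 < 6 < 7 < 8 on the vertex set. Then K (dimension 1) consists of the simplices:

  0-simplices (9): [0], [1], [2], [3], [4], [5], [6], [7], [8]
  1-simplices (12): [0,1], [0,4], [1,4], [2,4], [2,6], [3,4], [3,8], [4,5], [4,6], [4,7], [4,8], [5,7]

Hence C_0 ≅ Z^9, C_1 ≅ Z^12.

The boundary map ∂_1: C_1 → C_0 maps an edge to its endpoints' difference, ∂[p,q] = q − p.
The 9×12 boundary matrix has rank 8 and Smith normal form diag(1,1,1,1,1,1,1,1).

Reading off H_k = ker ∂_k / im ∂_{k+1}:

  H_0: rank C_0 − rank ∂_1 = 9 − 8 = 1, and the invariant factors of ∂_1 are all 1, so H_0 = Z.
  H_1: rank ker ∂_1 − rank ∂_2 = (12 − 8) − 0 = 4, and there is no ∂_2, so H_1 = Z^4.

(K is a triangulation of a wedge of 4 circles.)

Hence the Betti numbers are b_0 = 1, b_1 = 4.

b_0 = 1, b_1 = 4.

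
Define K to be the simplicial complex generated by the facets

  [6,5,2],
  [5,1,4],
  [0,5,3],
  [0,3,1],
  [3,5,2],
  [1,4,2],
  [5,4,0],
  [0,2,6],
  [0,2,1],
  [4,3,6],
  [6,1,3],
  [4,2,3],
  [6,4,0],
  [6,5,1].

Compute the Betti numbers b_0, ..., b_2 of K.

Take the total order 0 < 1 < 2 < 3 < 4 < 5 < 6 on the vertex set. Then K (dimension 2) consists of the simplices:

  0-simplices (7): [0], [1], [2], [3], [4], [5], [6]
  1-simplices (21): [0,1], [0,2], [0,3], [0,4], [0,5], [0,6], [1,2], [1,3], [1,4], [1,5], [1,6], [2,3], [2,4], [2,5], [2,6], [3,4], [3,5], [3,6], [4,5], [4,6], [5,6]
  2-simplices (14): [0,1,2], [0,1,3], [0,2,6], [0,3,5], [0,4,5], [0,4,6], [1,2,4], [1,3,6], [1,4,5], [1,5,6], [2,3,4], [2,3,5], [2,5,6], [3,4,6]

Hence C_0 ≅ Z^7, C_1 ≅ Z^21, C_2 ≅ Z^14.

∂_1: C_1 → C_0 maps an edge to its endpoints' difference, ∂[p,q] = q − p.
This gives a 7×21 integer matrix of rank 6; reducing to Smith normal form yields diagonal entries (1,1,1,1,1,1).

∂_2: C_2 → C_1 acts by ∂[p,q,r] = [q,r] − [p,r] + [p,q]. For instance
  ∂[0,1,3] = [1,3] − [0,3] + [0,1],
  ∂[0,2,6] = [2,6] − [0,6] + [0,2].
The 21×14 boundary matrix has rank 13 and Smith normal form diag(1,1,1,1,1,1,1,1,1,1,1,1,1).

From H_k ≅ ker(∂_k) / im(∂_{k+1}) we obtain:

  H_0: rank C_0 − rank ∂_1 = 7 − 6 = 1, and the invariant factors of ∂_1 are all 1, so H_0 ≅ Z.
  H_1: rank ker ∂_1 − rank ∂_2 = (21 − 6) − 13 = 2, and the invariant factors of ∂_2 are all 1, so H_1 ≅ Z^2.
  H_2: rank ker ∂_2 − rank ∂_3 = (14 − 13) − 0 = 1, and there is no ∂_3, so H_2 ≅ Z.

Hence the Betti numbers are b_0 = 1, b_1 = 2, b_2 = 1.

b_0 = 1, b_1 = 2, b_2 = 1.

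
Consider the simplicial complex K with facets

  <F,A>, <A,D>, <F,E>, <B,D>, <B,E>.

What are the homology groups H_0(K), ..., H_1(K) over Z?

H_0 = Z,  H_1 = Z.

Take the total order A < B < D < E < F on the vertex set. Then K (dimension 1) consists of the simplices:

  0-simplices (5): A, B, D, E, F
  1-simplices (5): AD, AF, BD, BE, EF

giving chain groups C_0 ≅ Z^5, C_1 ≅ Z^5.

The boundary map ∂_1: C_1 → C_0 sends each edge [p,q] (with p < q) to q − p.
The 5×5 boundary matrix has rank 4 and Smith normal form diag(1,1,1,1).

Now H_k = ker ∂_k / im ∂_{k+1}, so:

  H_0: rank C_0 − rank ∂_1 = 5 − 4 = 1, and the invariant factors of ∂_1 are all 1, so H_0 ≅ Z.
  H_1: rank ker ∂_1 − rank ∂_2 = (5 − 4) − 0 = 1, and there is no ∂_2, so H_1 ≅ Z.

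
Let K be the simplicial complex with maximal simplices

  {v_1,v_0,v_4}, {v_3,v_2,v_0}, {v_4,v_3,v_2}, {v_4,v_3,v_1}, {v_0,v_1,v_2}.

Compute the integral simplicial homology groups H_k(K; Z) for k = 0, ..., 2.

H_0 = Z,  H_1 = Z,  H_2 = 0.

Take the total order v_0 < v_1 < v_2 < v_3 < v_4 on the vertex set. Then K (dimension 2) consists of the simplices:

  0-simplices (5): [v_0], [v_1], [v_2], [v_3], [v_4]
  1-simplices (10): [v_0,v_1], [v_0,v_2], [v_0,v_3], [v_0,v_4], [v_1,v_2], [v_1,v_3], [v_1,v_4], [v_2,v_3], [v_2,v_4], [v_3,v_4]
  2-simplices (5): [v_0,v_1,v_2], [v_0,v_1,v_4], [v_0,v_2,v_3], [v_1,v_3,v_4], [v_2,v_3,v_4]

giving chain groups C_0 ≅ Z^5, C_1 ≅ Z^10, C_2 ≅ Z^5.

Boundary ∂_1: C_1 → C_0 maps an edge to its endpoints' difference, ∂[p,q] = q − p. For instance
  ∂[v_0,v_3] = [v_3] − [v_0].
This gives a 5×10 integer matrix of rank 4; reducing to Smith normal form yields diagonal entries (1,1,1,1).

The boundary map ∂_2: C_2 → C_1 acts by ∂[p,q,r] = [q,r] − [p,r] + [p,q]. For instance
  ∂[v_0,v_2,v_3] = [v_2,v_3] − [v_0,v_3] + [v_0,v_2],
  ∂[v_2,v_3,v_4] = [v_3,v_4] − [v_2,v_4] + [v_2,v_3].
The resulting 10×5 matrix has rank 5, and its Smith normal form has invariant factors (1,1,1,1,1).

Reading off H_k = ker ∂_k / im ∂_{k+1}:

  H_0: rank C_0 − rank ∂_1 = 5 − 4 = 1, and the invariant factors of ∂_1 are all 1, so H_0 ≅ Z.
  H_1: rank ker ∂_1 − rank ∂_2 = (10 − 4) − 5 = 1, and the invariant factors of ∂_2 are all 1, so H_1 ≅ Z.
  H_2: rank ker ∂_2 − rank ∂_3 = (5 − 5) − 0 = 0, and there is no ∂_3, so H_2 ≅ 0.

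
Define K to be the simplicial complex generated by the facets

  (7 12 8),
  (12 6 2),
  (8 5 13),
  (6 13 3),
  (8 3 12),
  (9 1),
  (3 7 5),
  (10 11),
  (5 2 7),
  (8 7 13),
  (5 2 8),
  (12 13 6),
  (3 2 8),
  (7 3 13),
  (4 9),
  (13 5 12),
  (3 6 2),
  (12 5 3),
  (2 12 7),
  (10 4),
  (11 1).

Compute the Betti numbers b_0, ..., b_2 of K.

b_0 = 2, b_1 = 3, b_2 = 1.

K has 13 vertices, 29 edges, 16 triangles.
rank ∂_0 = 0, rank ∂_1 = 11 ⇒ b_0 = 13 − 0 − 11 = 2; all invariant factors of ∂_1 are 1 so no torsion. So H_0 ≅ Z^2.
rank ∂_1 = 11, rank ∂_2 = 15 ⇒ b_1 = 29 − 11 − 15 = 3; all invariant factors of ∂_2 are 1 so no torsion. So H_1 ≅ Z^3.
rank ∂_2 = 15, rank ∂_3 = 0 ⇒ b_2 = 16 − 15 − 0 = 1. So H_2 ≅ Z.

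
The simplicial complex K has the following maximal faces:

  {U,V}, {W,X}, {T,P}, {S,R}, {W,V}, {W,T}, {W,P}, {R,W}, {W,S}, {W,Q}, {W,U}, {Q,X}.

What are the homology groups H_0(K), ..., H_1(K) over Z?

H_0 = Z,  H_1 = Z^4.

Order the vertices as P < Q < R < S < T < U < V < W < X. Listing each simplex with vertices in this order, K has dimension 1 with simplices:

  0-simplices (9): P, Q, R, S, T, U, V, W, X
  1-simplices (12): PT, PW, QW, QX, RS, RW, SW, TW, UV, UW, VW, WX

giving chain groups C_0 ≅ Z^9, C_1 ≅ Z^12.

The boundary map ∂_1: C_1 → C_0 maps an edge to its endpoints' difference, ∂[p,q] = q − p. For instance
  ∂TW = W − T.
As a 9×12 matrix over Z this has rank 8, with invariant factors (1,1,1,1,1,1,1,1).

From H_k ≅ ker(∂_k) / im(∂_{k+1}) we obtain:

  H_0: rank C_0 − rank ∂_1 = 9 − 8 = 1, and the invariant factors of ∂_1 are all 1, so H_0 = Z.
  H_1: rank ker ∂_1 − rank ∂_2 = (12 − 8) − 0 = 4, and there is no ∂_2, so H_1 = Z^4.

(K is a triangulation of a wedge of 4 circles.)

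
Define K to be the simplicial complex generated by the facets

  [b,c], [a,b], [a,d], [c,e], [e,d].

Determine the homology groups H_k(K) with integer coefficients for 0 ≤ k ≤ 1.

H_0 ≅ Z,  H_1 ≅ Z.

Take the total order a < b < c < d < e on the vertex set. Then K (dimension 1) consists of the simplices:

  0-simplices (5): a, b, c, d, e
  1-simplices (5): ab, ad, bc, ce, de

giving chain groups C_0 ≅ Z^5, C_1 ≅ Z^5.

The boundary map ∂_1: C_1 → C_0 sends each edge [p,q] (with p < q) to q − p.
This gives a 5×5 integer matrix of rank 4; reducing to Smith normal form yields diagonal entries (1,1,1,1).

Computing H_k = (kernel of ∂_k) / (image of ∂_{k+1}):

  H_0: rank C_0 − rank ∂_1 = 5 − 4 = 1, and the invariant factors of ∂_1 are all 1, so H_0 = Z.
  H_1: rank ker ∂_1 − rank ∂_2 = (5 − 4) − 0 = 1, and there is no ∂_2, so H_1 = Z.

(K is a triangulation of the circle S^1.)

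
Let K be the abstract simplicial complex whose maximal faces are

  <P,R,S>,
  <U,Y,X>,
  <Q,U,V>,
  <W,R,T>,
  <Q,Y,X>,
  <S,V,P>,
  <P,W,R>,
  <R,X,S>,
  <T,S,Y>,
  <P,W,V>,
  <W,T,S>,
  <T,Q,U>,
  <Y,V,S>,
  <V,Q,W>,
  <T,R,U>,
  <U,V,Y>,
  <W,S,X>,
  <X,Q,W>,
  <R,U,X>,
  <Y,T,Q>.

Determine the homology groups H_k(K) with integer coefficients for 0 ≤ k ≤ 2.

H_0 ≅ Z,  H_1 ≅ Z ⊕ Z/2Z,  H_2 = 0.

Fix the vertex order P < Q < R < S < T < U < V < W < X < Y and write every simplex with vertices in increasing order. Then dim K = 2 and the simplices of K are:

  0-simplices (10): P, Q, R, S, T, U, V, W, X, Y
  1-simplices (30): PR, PS, PV, PW, QT, QU, QV, QW, QX, QY, RS, RT, RU, RW, RX, ST, SV, SW, SX, SY, TU, TW, TY, UV, UX, UY, VW, VY, WX, XY
  2-simplices (20): PRS, PRW, PSV, PVW, QTU, QTY, QUV, QVW, QWX, QXY, RSX, RTU, RTW, RUX, STW, STY, SVY, SWX, UVY, UXY

so the chain groups are C_0 ≅ Z^10, C_1 ≅ Z^30, C_2 ≅ Z^20.

Boundary ∂_1: C_1 → C_0 maps an edge to its endpoints' difference, ∂[p,q] = q − p.
This gives a 10×30 integer matrix of rank 9; reducing to Smith normal form yields diagonal entries (1,1,1,1,1,1,1,1,1).

The boundary map ∂_2: C_2 → C_1 maps a triangle to the signed sum of its edges. For instance
  ∂RTW = TW − RW + RT,
  ∂QVW = VW − QW + QV.
This gives a 30×20 integer matrix of rank 20; reducing to Smith normal form yields diagonal entries (1,1,1,1,1,1,1,1,1,1,1,1,1,1,1,1,1,1,1,2).

From H_k ≅ ker(∂_k) / im(∂_{k+1}) we obtain:

  H_0: rank C_0 − rank ∂_1 = 10 − 9 = 1, and the invariant factors of ∂_1 are all 1, so H_0 = Z.
  H_1: rank ker ∂_1 − rank ∂_2 = (30 − 9) − 20 = 1, and ∂_2 has invariant factor 2 > 1, so H_1 = Z ⊕ Z/2Z.
  H_2: rank ker ∂_2 − rank ∂_3 = (20 − 20) − 0 = 0, and there is no ∂_3, so H_2 = 0.

As a check, the Euler characteristic is 10 − 30 + 20 = 0, which agrees with 1 − 1 + 0 = 0.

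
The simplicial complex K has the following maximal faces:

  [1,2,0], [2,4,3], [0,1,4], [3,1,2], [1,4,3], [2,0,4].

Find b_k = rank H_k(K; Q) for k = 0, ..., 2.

b_0 = 1, b_1 = 0, b_2 = 1.

We work with the vertex ordering 0 < 1 < 2 < 3 < 4. The simplices of K, each written with vertices in increasing order, are:

  0-simplices (5): [0], [1], [2], [3], [4]
  1-simplices (9): [0,1], [0,2], [0,4], [1,2], [1,3], [1,4], [2,3], [2,4], [3,4]
  2-simplices (6): [0,1,2], [0,1,4], [0,2,4], [1,2,3], [1,3,4], [2,3,4]

Hence C_0 ≅ Z^5, C_1 ≅ Z^9, C_2 ≅ Z^6.

Boundary ∂_1: C_1 → C_0 sends each edge [p,q] (with p < q) to q − p. For instance
  ∂[0,4] = [4] − [0].
The 5×9 boundary matrix has rank 4 and Smith normal form diag(1,1,1,1).

The boundary map ∂_2: C_2 → C_1 sends each 2-simplex [p,q,r] to [q,r] − [p,r] + [p,q]. For instance
  ∂[2,3,4] = [3,4] − [2,4] + [2,3],
  ∂[1,2,3] = [2,3] − [1,3] + [1,2].
The resulting 9×6 matrix has rank 5, and its Smith normal form has invariant factors (1,1,1,1,1).

Reading off H_k = ker ∂_k / im ∂_{k+1}:

  H_0: rank C_0 − rank ∂_1 = 5 − 4 = 1, and the invariant factors of ∂_1 are all 1, so H_0 ≅ Z.
  H_1: rank ker ∂_1 − rank ∂_2 = (9 − 4) − 5 = 0, and the invariant factors of ∂_2 are all 1, so H_1 ≅ 0.
  H_2: rank ker ∂_2 − rank ∂_3 = (6 − 5) − 0 = 1, and there is no ∂_3, so H_2 ≅ Z.

As a check, the Euler characteristic is 5 − 9 + 6 = 2, which agrees with 1 − 0 + 1 = 2.

Hence the Betti numbers are b_0 = 1, b_1 = 0, b_2 = 1.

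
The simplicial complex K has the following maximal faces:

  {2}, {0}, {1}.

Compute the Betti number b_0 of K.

K has 3 vertices.
rank ∂_0 = 0, rank ∂_1 = 0 ⇒ b_0 = 3 − 0 − 0 = 3. So H_0 ≅ Z^3.

b_0 = 3.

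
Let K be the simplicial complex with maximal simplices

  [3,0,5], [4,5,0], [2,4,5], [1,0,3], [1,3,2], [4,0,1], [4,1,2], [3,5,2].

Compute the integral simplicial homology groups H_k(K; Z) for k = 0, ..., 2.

We work with the vertex ordering 0 < 1 < 2 < 3 < 4 < 5. The simplices of K, each written with vertices in increasing order, are:

  0-simplices (6): [0], [1], [2], [3], [4], [5]
  1-simplices (12): [0,1], [0,3], [0,4], [0,5], [1,2], [1,3], [1,4], [2,3], [2,4], [2,5], [3,5], [4,5]
  2-simplices (8): [0,1,3], [0,1,4], [0,3,5], [0,4,5], [1,2,3], [1,2,4], [2,3,5], [2,4,5]

so the chain groups are C_0 ≅ Z^6, C_1 ≅ Z^12, C_2 ≅ Z^8.

Boundary ∂_1: C_1 → C_0 sends each edge [p,q] (with p < q) to q − p.
The 6×12 boundary matrix has rank 5 and Smith normal form diag(1,1,1,1,1).

∂_2: C_2 → C_1 sends each 2-simplex [p,q,r] to [q,r] − [p,r] + [p,q]. For instance
  ∂[0,3,5] = [3,5] − [0,5] + [0,3],
  ∂[0,4,5] = [4,5] − [0,5] + [0,4].
The resulting 12×8 matrix has rank 7, and its Smith normal form has invariant factors (1,1,1,1,1,1,1).

From H_k ≅ ker(∂_k) / im(∂_{k+1}) we obtain:

  H_0: rank C_0 − rank ∂_1 = 6 − 5 = 1, and the invariant factors of ∂_1 are all 1, so H_0 ≅ Z.
  H_1: rank ker ∂_1 − rank ∂_2 = (12 − 5) − 7 = 0, and the invariant factors of ∂_2 are all 1, so H_1 ≅ 0.
  H_2: rank ker ∂_2 − rank ∂_3 = (8 − 7) − 0 = 1, and there is no ∂_3, so H_2 ≅ Z.

As a check, the Euler characteristic is 6 − 12 + 8 = 2, which agrees with 1 − 0 + 1 = 2.

H_0 ≅ Z,  H_1 = 0,  H_2 ≅ Z.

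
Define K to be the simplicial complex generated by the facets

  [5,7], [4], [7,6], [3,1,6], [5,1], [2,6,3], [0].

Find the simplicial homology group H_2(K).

Fix the vertex order 0 < 1 < 2 < 3 < 4 < 5 < 6 < 7 and write every simplex with vertices in increasing order. Then dim K = 2 and the simplices of K are:

  0-simplices (8): [0], [1], [2], [3], [4], [5], [6], [7]
  1-simplices (8): [1,3], [1,5], [1,6], [2,3], [2,6], [3,6], [5,7], [6,7]
  2-simplices (2): [1,3,6], [2,3,6]

giving chain groups C_0 ≅ Z^8, C_1 ≅ Z^8, C_2 ≅ Z^2.

∂_1: C_1 → C_0 sends each edge [p,q] (with p < q) to q − p. For instance
  ∂[1,5] = [5] − [1].
This gives a 8×8 integer matrix of rank 5; reducing to Smith normal form yields diagonal entries (1,1,1,1,1).

The boundary map ∂_2: C_2 → C_1 maps a triangle to the signed sum of its edges. For instance
  ∂[1,3,6] = [3,6] − [1,6] + [1,3],
  ∂[2,3,6] = [3,6] − [2,6] + [2,3].
As a 8×2 matrix over Z this has rank 2, with invariant factors (1,1).

Reading off H_k = ker ∂_k / im ∂_{k+1}:

  H_2: rank ker ∂_2 − rank ∂_3 = (2 − 2) − 0 = 0, and there is no ∂_3, so H_2 = 0.

H_2 ≅ 0.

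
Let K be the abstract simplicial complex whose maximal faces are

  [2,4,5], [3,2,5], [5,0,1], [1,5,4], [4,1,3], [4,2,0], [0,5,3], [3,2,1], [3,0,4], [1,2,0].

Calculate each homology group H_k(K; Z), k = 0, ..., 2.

H_0 ≅ Z,  H_1 ≅ Z/2Z,  H_2 = 0.

Order the vertices as 0 < 1 < 2 < 3 < 4 < 5. Listing each simplex with vertices in this order, K has dimension 2 with simplices:

  0-simplices (6): [0], [1], [2], [3], [4], [5]
  1-simplices (15): [0,1], [0,2], [0,3], [0,4], [0,5], [1,2], [1,3], [1,4], [1,5], [2,3], [2,4], [2,5], [3,4], [3,5], [4,5]
  2-simplices (10): [0,1,2], [0,1,5], [0,2,4], [0,3,4], [0,3,5], [1,2,3], [1,3,4], [1,4,5], [2,3,5], [2,4,5]

so the chain groups are C_0 ≅ Z^6, C_1 ≅ Z^15, C_2 ≅ Z^10.

Boundary ∂_1: C_1 → C_0 sends each edge [p,q] (with p < q) to q − p.
The resulting 6×15 matrix has rank 5, and its Smith normal form has invariant factors (1,1,1,1,1).

Boundary ∂_2: C_2 → C_1 sends each 2-simplex [p,q,r] to [q,r] − [p,r] + [p,q]. For instance
  ∂[0,1,2] = [1,2] − [0,2] + [0,1],
  ∂[2,4,5] = [4,5] − [2,5] + [2,4].
The resulting 15×10 matrix has rank 10, and its Smith normal form has invariant factors (1,1,1,1,1,1,1,1,1,2).

Reading off H_k = ker ∂_k / im ∂_{k+1}:

  H_0: rank C_0 − rank ∂_1 = 6 − 5 = 1, and the invariant factors of ∂_1 are all 1, so H_0 = Z.
  H_1: rank ker ∂_1 − rank ∂_2 = (15 − 5) − 10 = 0, and ∂_2 has invariant factor 2 > 1, so H_1 = Z/2Z.
  H_2: rank ker ∂_2 − rank ∂_3 = (10 − 10) − 0 = 0, and there is no ∂_3, so H_2 = 0.

As a check, the Euler characteristic is 6 − 15 + 10 = 1, which agrees with 1 − 0 + 0 = 1.
(K is a triangulation of the real projective plane RP^2.)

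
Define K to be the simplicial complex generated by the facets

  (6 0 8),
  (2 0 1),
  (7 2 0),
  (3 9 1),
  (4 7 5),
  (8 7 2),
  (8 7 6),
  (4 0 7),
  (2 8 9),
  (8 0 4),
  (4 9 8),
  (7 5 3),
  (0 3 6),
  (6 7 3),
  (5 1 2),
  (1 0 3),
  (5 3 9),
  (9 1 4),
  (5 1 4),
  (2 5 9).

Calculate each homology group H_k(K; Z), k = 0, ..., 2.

Take the total order 0 < 1 < 2 < 3 < 4 < 5 < 6 < 7 < 8 < 9 on the vertex set. Then K (dimension 2) consists of the simplices:

  0-simplices (10): [0], [1], [2], [3], [4], [5], [6], [7], [8], [9]
  1-simplices (30): (30 of them)
  2-simplices (20): (20 of them)

so the chain groups are C_0 ≅ Z^10, C_1 ≅ Z^30, C_2 ≅ Z^20.

∂_1: C_1 → C_0 is given by ∂[p,q] = [q] − [p]. For instance
  ∂[1,9] = [9] − [1].
This gives a 10×30 integer matrix of rank 9; reducing to Smith normal form yields diagonal entries (1,1,1,1,1,1,1,1,1).

Boundary ∂_2: C_2 → C_1 maps a triangle to the signed sum of its edges. For instance
  ∂[2,5,9] = [5,9] − [2,9] + [2,5],
  ∂[4,8,9] = [8,9] − [4,9] + [4,8].
The resulting 30×20 matrix has rank 20, and its Smith normal form has invariant factors (1,1,1,1,1,1,1,1,1,1,1,1,1,1,1,1,1,1,1,2).

Now H_k = ker ∂_k / im ∂_{k+1}, so:

  H_0: rank C_0 − rank ∂_1 = 10 − 9 = 1, and the invariant factors of ∂_1 are all 1, so H_0 = Z.
  H_1: rank ker ∂_1 − rank ∂_2 = (30 − 9) − 20 = 1, and ∂_2 has invariant factor 2 > 1, so H_1 = Z ⊕ Z/2.
  H_2: rank ker ∂_2 − rank ∂_3 = (20 − 20) − 0 = 0, and there is no ∂_3, so H_2 = 0.

As a check, the Euler characteristic is 10 − 30 + 20 = 0, which agrees with 1 − 1 + 0 = 0.

H_0 = Z,  H_1 = Z ⊕ Z/2,  H_2 = 0.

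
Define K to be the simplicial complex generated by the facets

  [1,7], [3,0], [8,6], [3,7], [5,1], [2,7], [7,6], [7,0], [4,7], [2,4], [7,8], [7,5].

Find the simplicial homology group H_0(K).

K has 9 vertices, 12 edges.
rank ∂_0 = 0, rank ∂_1 = 8 ⇒ b_0 = 9 − 0 − 8 = 1; all invariant factors of ∂_1 are 1 so no torsion. So H_0 ≅ Z.

H_0 ≅ Z.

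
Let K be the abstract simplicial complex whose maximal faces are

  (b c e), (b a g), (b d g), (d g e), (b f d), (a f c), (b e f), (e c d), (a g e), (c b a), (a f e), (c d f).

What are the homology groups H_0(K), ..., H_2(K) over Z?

H_0 = Z,  H_1 = Z/2,  H_2 = 0.

Order the vertices as a < b < c < d < e < f < g. Listing each simplex with vertices in this order, K has dimension 2 with simplices:

  0-simplices (7): a, b, c, d, e, f, g
  1-simplices (18): ab, ac, ae, af, ag, bc, bd, be, bf, bg, cd, ce, cf, de, df, dg, ef, eg
  2-simplices (12): abc, abg, acf, aef, aeg, bce, bdf, bdg, bef, cde, cdf, deg

giving chain groups C_0 ≅ Z^7, C_1 ≅ Z^18, C_2 ≅ Z^12.

∂_1: C_1 → C_0 sends each edge [p,q] (with p < q) to q − p. For instance
  ∂de = e − d.
The 7×18 boundary matrix has rank 6 and Smith normal form diag(1,1,1,1,1,1).

∂_2: C_2 → C_1 sends each 2-simplex [p,q,r] to [q,r] − [p,r] + [p,q]. For instance
  ∂deg = eg − dg + de,
  ∂abc = bc − ac + ab.
As a 18×12 matrix over Z this has rank 12, with invariant factors (1,1,1,1,1,1,1,1,1,1,1,2).

Computing H_k = (kernel of ∂_k) / (image of ∂_{k+1}):

  H_0: rank C_0 − rank ∂_1 = 7 − 6 = 1, and the invariant factors of ∂_1 are all 1, so H_0 = Z.
  H_1: rank ker ∂_1 − rank ∂_2 = (18 − 6) − 12 = 0, and ∂_2 has invariant factor 2 > 1, so H_1 = Z/2.
  H_2: rank ker ∂_2 − rank ∂_3 = (12 − 12) − 0 = 0, and there is no ∂_3, so H_2 = 0.

As a check, the Euler characteristic is 7 − 18 + 12 = 1, which agrees with 1 − 0 + 0 = 1.
(K is a triangulation of the real projective plane RP^2.)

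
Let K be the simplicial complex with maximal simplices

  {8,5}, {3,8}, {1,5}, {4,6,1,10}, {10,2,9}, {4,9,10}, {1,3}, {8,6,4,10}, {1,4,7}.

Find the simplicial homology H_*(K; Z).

H_0 = Z,  H_1 = Z^2,  H_2 = 0,  H_3 = 0.

K has 10 vertices, 19 edges, 10 triangles, 2 3-simplices.
rank ∂_0 = 0, rank ∂_1 = 9 ⇒ b_0 = 10 − 0 − 9 = 1; all invariant factors of ∂_1 are 1 so no torsion. So H_0 = Z.
rank ∂_1 = 9, rank ∂_2 = 8 ⇒ b_1 = 19 − 9 − 8 = 2; all invariant factors of ∂_2 are 1 so no torsion. So H_1 = Z^2.
rank ∂_2 = 8, rank ∂_3 = 2 ⇒ b_2 = 10 − 8 − 2 = 0; all invariant factors of ∂_3 are 1 so no torsion. So H_2 = 0.
rank ∂_3 = 2, rank ∂_4 = 0 ⇒ b_3 = 2 − 2 − 0 = 0. So H_3 = 0.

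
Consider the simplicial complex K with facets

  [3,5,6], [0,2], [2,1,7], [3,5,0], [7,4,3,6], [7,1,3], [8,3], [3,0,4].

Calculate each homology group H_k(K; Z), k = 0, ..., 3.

H_0 ≅ Z,  H_1 ≅ Z,  H_2 = 0,  H_3 = 0.

Take the total order 0 < 1 < 2 < 3 < 4 < 5 < 6 < 7 < 8 on the vertex set. Then K (dimension 3) consists of the simplices:

  0-simplices (9): [0], [1], [2], [3], [4], [5], [6], [7], [8]
  1-simplices (17): [0,2], [0,3], [0,4], [0,5], [1,2], [1,3], [1,7], [2,7], [3,4], [3,5], [3,6], [3,7], [3,8], [4,6], [4,7], [5,6], [6,7]
  2-simplices (9): [0,3,4], [0,3,5], [1,2,7], [1,3,7], [3,4,6], [3,4,7], [3,5,6], [3,6,7], [4,6,7]
  3-simplices (1): [3,4,6,7]

giving chain groups C_0 ≅ Z^9, C_1 ≅ Z^17, C_2 ≅ Z^9, C_3 ≅ Z^1.

The boundary map ∂_1: C_1 → C_0 maps an edge to its endpoints' difference, ∂[p,q] = q − p. For instance
  ∂[0,4] = [4] − [0].
The resulting 9×17 matrix has rank 8, and its Smith normal form has invariant factors (1,1,1,1,1,1,1,1).

∂_2: C_2 → C_1 sends each 2-simplex [p,q,r] to [q,r] − [p,r] + [p,q]. For instance
  ∂[3,4,6] = [4,6] − [3,6] + [3,4],
  ∂[0,3,4] = [3,4] − [0,4] + [0,3].
As a 17×9 matrix over Z this has rank 8, with invariant factors (1,1,1,1,1,1,1,1).

The boundary map ∂_3: C_3 → C_2 sends each 3-simplex σ to the alternating sum Σ_i (−1)^i (σ with its i-th vertex removed). For instance
  ∂[3,4,6,7] = [4,6,7] − [3,6,7] + [3,4,7] − [3,4,6].
The 9×1 boundary matrix has rank 1 and Smith normal form diag(1).

Computing H_k = (kernel of ∂_k) / (image of ∂_{k+1}):

  H_0: rank C_0 − rank ∂_1 = 9 − 8 = 1, and the invariant factors of ∂_1 are all 1, so H_0 = Z.
  H_1: rank ker ∂_1 − rank ∂_2 = (17 − 8) − 8 = 1, and the invariant factors of ∂_2 are all 1, so H_1 = Z.
  H_2: rank ker ∂_2 − rank ∂_3 = (9 − 8) − 1 = 0, and the invariant factors of ∂_3 are all 1, so H_2 = 0.
  H_3: rank ker ∂_3 − rank ∂_4 = (1 − 1) − 0 = 0, and there is no ∂_4, so H_3 = 0.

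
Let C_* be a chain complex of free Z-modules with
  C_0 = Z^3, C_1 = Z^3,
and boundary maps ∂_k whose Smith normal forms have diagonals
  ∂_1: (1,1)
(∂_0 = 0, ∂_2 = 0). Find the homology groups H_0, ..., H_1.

H_0 = Z,  H_1 = Z.

H_0: b_0 = 3 − 0 − 2 = 1; torsion from ∂_1 factors > 1: none. So H_0 = Z.
H_1: b_1 = 3 − 2 − 0 = 1; torsion from ∂_2 factors > 1: none. So H_1 = Z.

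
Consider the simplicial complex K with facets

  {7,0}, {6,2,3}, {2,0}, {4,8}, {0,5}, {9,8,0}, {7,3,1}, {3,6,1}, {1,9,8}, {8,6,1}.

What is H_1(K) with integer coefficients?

H_1 ≅ Z^2.

Order the vertices as 0 < 1 < 2 < 3 < 4 < 5 < 6 < 7 < 8 < 9. Listing each simplex with vertices in this order, K has dimension 2 with simplices:

  0-simplices (10): [0], [1], [2], [3], [4], [5], [6], [7], [8], [9]
  1-simplices (17): [0,2], [0,5], [0,7], [0,8], [0,9], [1,3], [1,6], [1,7], [1,8], [1,9], [2,3], [2,6], [3,6], [3,7], [4,8], [6,8], [8,9]
  2-simplices (6): [0,8,9], [1,3,6], [1,3,7], [1,6,8], [1,8,9], [2,3,6]

giving chain groups C_0 ≅ Z^10, C_1 ≅ Z^17, C_2 ≅ Z^6.

Boundary ∂_1: C_1 → C_0 sends each edge [p,q] (with p < q) to q − p. For instance
  ∂[0,2] = [2] − [0].
The 10×17 boundary matrix has rank 9 and Smith normal form diag(1,1,1,1,1,1,1,1,1).

∂_2: C_2 → C_1 maps a triangle to the signed sum of its edges. For instance
  ∂[1,3,7] = [3,7] − [1,7] + [1,3],
  ∂[1,8,9] = [8,9] − [1,9] + [1,8].
As a 17×6 matrix over Z this has rank 6, with invariant factors (1,1,1,1,1,1).

Reading off H_k = ker ∂_k / im ∂_{k+1}:

  H_1: rank ker ∂_1 − rank ∂_2 = (17 − 9) − 6 = 2, and the invariant factors of ∂_2 are all 1, so H_1 ≅ Z^2.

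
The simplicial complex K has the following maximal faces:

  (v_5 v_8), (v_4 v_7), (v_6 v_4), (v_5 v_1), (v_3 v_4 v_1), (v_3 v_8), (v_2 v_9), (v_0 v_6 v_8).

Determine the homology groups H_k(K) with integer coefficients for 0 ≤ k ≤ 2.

H_0 = Z^2,  H_1 = Z^2,  H_2 = 0.

K has 10 vertices, 12 edges, 2 triangles.
rank ∂_0 = 0, rank ∂_1 = 8 ⇒ b_0 = 10 − 0 − 8 = 2; all invariant factors of ∂_1 are 1 so no torsion. So H_0 = Z^2.
rank ∂_1 = 8, rank ∂_2 = 2 ⇒ b_1 = 12 − 8 − 2 = 2; all invariant factors of ∂_2 are 1 so no torsion. So H_1 = Z^2.
rank ∂_2 = 2, rank ∂_3 = 0 ⇒ b_2 = 2 − 2 − 0 = 0. So H_2 = 0.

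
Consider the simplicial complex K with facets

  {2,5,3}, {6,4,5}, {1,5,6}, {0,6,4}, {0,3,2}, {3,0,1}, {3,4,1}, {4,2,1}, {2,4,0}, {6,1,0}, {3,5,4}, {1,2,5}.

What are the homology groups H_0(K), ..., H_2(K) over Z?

Fix the vertex order 0 < 1 < 2 < 3 < 4 < 5 < 6 and write every simplex with vertices in increasing order. Then dim K = 2 and the simplices of K are:

  0-simplices (7): [0], [1], [2], [3], [4], [5], [6]
  1-simplices (18): [0,1], [0,2], [0,3], [0,4], [0,6], [1,2], [1,3], [1,4], [1,5], [1,6], [2,3], [2,4], [2,5], [3,4], [3,5], [4,5], [4,6], [5,6]
  2-simplices (12): [0,1,3], [0,1,6], [0,2,3], [0,2,4], [0,4,6], [1,2,4], [1,2,5], [1,3,4], [1,5,6], [2,3,5], [3,4,5], [4,5,6]

so the chain groups are C_0 ≅ Z^7, C_1 ≅ Z^18, C_2 ≅ Z^12.

∂_1: C_1 → C_0 maps an edge to its endpoints' difference, ∂[p,q] = q − p.
The 7×18 boundary matrix has rank 6 and Smith normal form diag(1,1,1,1,1,1).

The boundary map ∂_2: C_2 → C_1 maps a triangle to the signed sum of its edges. For instance
  ∂[2,3,5] = [3,5] − [2,5] + [2,3],
  ∂[0,1,3] = [1,3] − [0,3] + [0,1].
As a 18×12 matrix over Z this has rank 12, with invariant factors (1,1,1,1,1,1,1,1,1,1,1,2).

Now H_k = ker ∂_k / im ∂_{k+1}, so:

  H_0: rank C_0 − rank ∂_1 = 7 − 6 = 1, and the invariant factors of ∂_1 are all 1, so H_0 ≅ Z.
  H_1: rank ker ∂_1 − rank ∂_2 = (18 − 6) − 12 = 0, and ∂_2 has invariant factor 2 > 1, so H_1 ≅ Z/2.
  H_2: rank ker ∂_2 − rank ∂_3 = (12 − 12) − 0 = 0, and there is no ∂_3, so H_2 ≅ 0.

(K is a triangulation of the real projective plane RP^2.)

H_0 ≅ Z,  H_1 ≅ Z/2,  H_2 = 0.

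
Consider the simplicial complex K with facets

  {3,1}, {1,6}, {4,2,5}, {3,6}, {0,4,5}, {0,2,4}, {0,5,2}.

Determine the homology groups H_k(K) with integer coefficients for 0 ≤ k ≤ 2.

K has 7 vertices, 9 edges, 4 triangles.
rank ∂_0 = 0, rank ∂_1 = 5 ⇒ b_0 = 7 − 0 − 5 = 2; all invariant factors of ∂_1 are 1 so no torsion. So H_0 = Z^2.
rank ∂_1 = 5, rank ∂_2 = 3 ⇒ b_1 = 9 − 5 − 3 = 1; all invariant factors of ∂_2 are 1 so no torsion. So H_1 = Z.
rank ∂_2 = 3, rank ∂_3 = 0 ⇒ b_2 = 4 − 3 − 0 = 1. So H_2 = Z.

H_0 = Z^2,  H_1 = Z,  H_2 = Z.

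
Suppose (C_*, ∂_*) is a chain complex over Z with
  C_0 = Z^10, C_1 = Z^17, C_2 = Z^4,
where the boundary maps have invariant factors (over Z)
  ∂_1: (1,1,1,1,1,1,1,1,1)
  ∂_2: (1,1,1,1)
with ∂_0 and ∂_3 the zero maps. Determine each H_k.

H_0 = Z,  H_1 = Z^4,  H_2 = 0.

H_0: b_0 = 10 − 0 − 9 = 1; torsion from ∂_1 factors > 1: none. So H_0 = Z.
H_1: b_1 = 17 − 9 − 4 = 4; torsion from ∂_2 factors > 1: none. So H_1 = Z^4.
H_2: b_2 = 4 − 4 − 0 = 0; torsion from ∂_3 factors > 1: none. So H_2 = 0.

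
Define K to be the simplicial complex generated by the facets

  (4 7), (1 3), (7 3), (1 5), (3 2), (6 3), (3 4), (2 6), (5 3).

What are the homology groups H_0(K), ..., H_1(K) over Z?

H_0 = Z,  H_1 = Z^3.

Fix the vertex order 1 < 2 < 3 < 4 < 5 < 6 < 7 and write every simplex with vertices in increasing order. Then dim K = 1 and the simplices of K are:

  0-simplices (7): [1], [2], [3], [4], [5], [6], [7]
  1-simplices (9): [1,3], [1,5], [2,3], [2,6], [3,4], [3,5], [3,6], [3,7], [4,7]

so the chain groups are C_0 ≅ Z^7, C_1 ≅ Z^9.

∂_1: C_1 → C_0 sends each edge [p,q] (with p < q) to q − p.
The resulting 7×9 matrix has rank 6, and its Smith normal form has invariant factors (1,1,1,1,1,1).

Reading off H_k = ker ∂_k / im ∂_{k+1}:

  H_0: rank C_0 − rank ∂_1 = 7 − 6 = 1, and the invariant factors of ∂_1 are all 1, so H_0 = Z.
  H_1: rank ker ∂_1 − rank ∂_2 = (9 − 6) − 0 = 3, and there is no ∂_2, so H_1 = Z^3.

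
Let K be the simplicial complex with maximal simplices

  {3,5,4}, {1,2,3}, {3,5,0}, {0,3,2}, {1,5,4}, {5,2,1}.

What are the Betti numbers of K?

K has 6 vertices, 12 edges, 6 triangles.
rank ∂_0 = 0, rank ∂_1 = 5 ⇒ b_0 = 6 − 0 − 5 = 1; all invariant factors of ∂_1 are 1 so no torsion. So H_0 = Z.
rank ∂_1 = 5, rank ∂_2 = 6 ⇒ b_1 = 12 − 5 − 6 = 1; all invariant factors of ∂_2 are 1 so no torsion. So H_1 = Z.
rank ∂_2 = 6, rank ∂_3 = 0 ⇒ b_2 = 6 − 6 − 0 = 0. So H_2 = 0.

b_0 = 1, b_1 = 1, b_2 = 0.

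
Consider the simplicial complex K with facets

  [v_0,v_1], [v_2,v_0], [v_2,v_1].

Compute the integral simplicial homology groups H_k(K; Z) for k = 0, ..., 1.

We work with the vertex ordering v_0 < v_1 < v_2. The simplices of K, each written with vertices in increasing order, are:

  0-simplices (3): [v_0], [v_1], [v_2]
  1-simplices (3): [v_0,v_1], [v_0,v_2], [v_1,v_2]

so the chain groups are C_0 ≅ Z^3, C_1 ≅ Z^3.

Boundary ∂_1: C_1 → C_0 sends each edge [p,q] (with p < q) to q − p. For instance
  ∂[v_1,v_2] = [v_2] − [v_1].
The 3×3 boundary matrix has rank 2 and Smith normal form diag(1,1).

Computing H_k = (kernel of ∂_k) / (image of ∂_{k+1}):

  H_0: rank C_0 − rank ∂_1 = 3 − 2 = 1, and the invariant factors of ∂_1 are all 1, so H_0 = Z.
  H_1: rank ker ∂_1 − rank ∂_2 = (3 − 2) − 0 = 1, and there is no ∂_2, so H_1 = Z.

(K is a triangulation of the circle S^1.)

H_0 = Z,  H_1 = Z.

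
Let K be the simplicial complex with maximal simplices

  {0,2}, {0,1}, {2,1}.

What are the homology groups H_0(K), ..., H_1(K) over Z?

Take the total order 0 < 1 < 2 on the vertex set. Then K (dimension 1) consists of the simplices:

  0-simplices (3): [0], [1], [2]
  1-simplices (3): [0,1], [0,2], [1,2]

Hence C_0 ≅ Z^3, C_1 ≅ Z^3.

The boundary map ∂_1: C_1 → C_0 maps an edge to its endpoints' difference, ∂[p,q] = q − p. For instance
  ∂[1,2] = [2] − [1].
As a 3×3 matrix over Z this has rank 2, with invariant factors (1,1).

Now H_k = ker ∂_k / im ∂_{k+1}, so:

  H_0: rank C_0 − rank ∂_1 = 3 − 2 = 1, and the invariant factors of ∂_1 are all 1, so H_0 = Z.
  H_1: rank ker ∂_1 − rank ∂_2 = (3 − 2) − 0 = 1, and there is no ∂_2, so H_1 = Z.

H_0 ≅ Z,  H_1 ≅ Z.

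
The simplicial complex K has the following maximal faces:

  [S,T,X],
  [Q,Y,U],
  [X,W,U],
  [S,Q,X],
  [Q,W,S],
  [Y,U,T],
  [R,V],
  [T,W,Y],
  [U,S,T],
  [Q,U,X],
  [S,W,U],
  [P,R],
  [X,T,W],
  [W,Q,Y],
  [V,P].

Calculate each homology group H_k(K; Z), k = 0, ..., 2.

Take the total order P < Q < R < S < T < U < V < W < X < Y on the vertex set. Then K (dimension 2) consists of the simplices:

  0-simplices (10): P, Q, R, S, T, U, V, W, X, Y
  1-simplices (21): PR, PV, QS, QU, QW, QX, QY, RV, ST, SU, SW, SX, TU, TW, TX, TY, UW, UX, UY, WX, WY
  2-simplices (12): QSW, QSX, QUX, QUY, QWY, STU, STX, SUW, TUY, TWX, TWY, UWX

so the chain groups are C_0 ≅ Z^10, C_1 ≅ Z^21, C_2 ≅ Z^12.

∂_1: C_1 → C_0 is given by ∂[p,q] = [q] − [p]. For instance
  ∂SX = X − S.
The resulting 10×21 matrix has rank 8, and its Smith normal form has invariant factors (1,1,1,1,1,1,1,1).

∂_2: C_2 → C_1 maps a triangle to the signed sum of its edges. For instance
  ∂QUX = UX − QX + QU,
  ∂TUY = UY − TY + TU.
The 21×12 boundary matrix has rank 12 and Smith normal form diag(1,1,1,1,1,1,1,1,1,1,1,2).

Now H_k = ker ∂_k / im ∂_{k+1}, so:

  H_0: rank C_0 − rank ∂_1 = 10 − 8 = 2, and the invariant factors of ∂_1 are all 1, so H_0 ≅ Z^2.
  H_1: rank ker ∂_1 − rank ∂_2 = (21 − 8) − 12 = 1, and ∂_2 has invariant factor 2 > 1, so H_1 ≅ Z ⊕ Z/2Z.
  H_2: rank ker ∂_2 − rank ∂_3 = (12 − 12) − 0 = 0, and there is no ∂_3, so H_2 ≅ 0.

(K is a triangulation of the disjoint union of the real projective plane RP^2 and the circle S^1.)

H_0 ≅ Z^2,  H_1 ≅ Z ⊕ Z/2Z,  H_2 = 0.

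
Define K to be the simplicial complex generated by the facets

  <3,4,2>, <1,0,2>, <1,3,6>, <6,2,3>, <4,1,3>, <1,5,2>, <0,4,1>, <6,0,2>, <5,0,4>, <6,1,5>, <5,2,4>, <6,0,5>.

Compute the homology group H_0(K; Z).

K has 7 vertices, 18 edges, 12 triangles.
rank ∂_0 = 0, rank ∂_1 = 6 ⇒ b_0 = 7 − 0 − 6 = 1; all invariant factors of ∂_1 are 1 so no torsion. So H_0 ≅ Z.

H_0 ≅ Z.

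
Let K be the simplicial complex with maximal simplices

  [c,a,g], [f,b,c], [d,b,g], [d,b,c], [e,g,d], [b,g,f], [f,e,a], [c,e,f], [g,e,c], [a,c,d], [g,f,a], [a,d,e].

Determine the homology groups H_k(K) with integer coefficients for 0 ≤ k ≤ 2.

H_0 = Z,  H_1 = Z/2,  H_2 = 0.

Order the vertices as a < b < c < d < e < f < g. Listing each simplex with vertices in this order, K has dimension 2 with simplices:

  0-simplices (7): a, b, c, d, e, f, g
  1-simplices (18): ac, ad, ae, af, ag, bc, bd, bf, bg, cd, ce, cf, cg, de, dg, ef, eg, fg
  2-simplices (12): acd, acg, ade, aef, afg, bcd, bcf, bdg, bfg, cef, ceg, deg

so the chain groups are C_0 ≅ Z^7, C_1 ≅ Z^18, C_2 ≅ Z^12.

The boundary map ∂_1: C_1 → C_0 maps an edge to its endpoints' difference, ∂[p,q] = q − p.
The 7×18 boundary matrix has rank 6 and Smith normal form diag(1,1,1,1,1,1).

The boundary map ∂_2: C_2 → C_1 maps a triangle to the signed sum of its edges. For instance
  ∂ade = de − ae + ad,
  ∂acd = cd − ad + ac.
The resulting 18×12 matrix has rank 12, and its Smith normal form has invariant factors (1,1,1,1,1,1,1,1,1,1,1,2).

From H_k ≅ ker(∂_k) / im(∂_{k+1}) we obtain:

  H_0: rank C_0 − rank ∂_1 = 7 − 6 = 1, and the invariant factors of ∂_1 are all 1, so H_0 = Z.
  H_1: rank ker ∂_1 − rank ∂_2 = (18 − 6) − 12 = 0, and ∂_2 has invariant factor 2 > 1, so H_1 = Z/2.
  H_2: rank ker ∂_2 − rank ∂_3 = (12 − 12) − 0 = 0, and there is no ∂_3, so H_2 = 0.

As a check, the Euler characteristic is 7 − 18 + 12 = 1, which agrees with 1 − 0 + 0 = 1.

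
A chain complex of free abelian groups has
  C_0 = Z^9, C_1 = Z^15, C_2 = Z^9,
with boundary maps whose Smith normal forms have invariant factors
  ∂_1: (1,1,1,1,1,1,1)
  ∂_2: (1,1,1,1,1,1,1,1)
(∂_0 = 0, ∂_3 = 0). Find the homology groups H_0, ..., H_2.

H_0: b_0 = 9 − 0 − 7 = 2; torsion from ∂_1 factors > 1: none. So H_0 ≅ Z^2.
H_1: b_1 = 15 − 7 − 8 = 0; torsion from ∂_2 factors > 1: none. So H_1 ≅ 0.
H_2: b_2 = 9 − 8 − 0 = 1; torsion from ∂_3 factors > 1: none. So H_2 ≅ Z.

H_0 ≅ Z^2,  H_1 = 0,  H_2 ≅ Z.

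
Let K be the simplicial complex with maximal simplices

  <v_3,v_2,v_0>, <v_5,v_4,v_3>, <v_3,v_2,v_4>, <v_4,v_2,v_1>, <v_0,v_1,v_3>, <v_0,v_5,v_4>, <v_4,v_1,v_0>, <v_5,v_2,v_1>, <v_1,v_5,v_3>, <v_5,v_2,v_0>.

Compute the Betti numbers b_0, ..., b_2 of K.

We work with the vertex ordering v_0 < v_1 < v_2 < v_3 < v_4 < v_5. The simplices of K, each written with vertices in increasing order, are:

  0-simplices (6): [v_0], [v_1], [v_2], [v_3], [v_4], [v_5]
  1-simplices (15): (15 of them)
  2-simplices (10): [v_0,v_1,v_3], [v_0,v_1,v_4], [v_0,v_2,v_3], [v_0,v_2,v_5], [v_0,v_4,v_5], [v_1,v_2,v_4], [v_1,v_2,v_5], [v_1,v_3,v_5], [v_2,v_3,v_4], [v_3,v_4,v_5]

giving chain groups C_0 ≅ Z^6, C_1 ≅ Z^15, C_2 ≅ Z^10.

Boundary ∂_1: C_1 → C_0 maps an edge to its endpoints' difference, ∂[p,q] = q − p. For instance
  ∂[v_1,v_4] = [v_4] − [v_1].
The 6×15 boundary matrix has rank 5 and Smith normal form diag(1,1,1,1,1).

Boundary ∂_2: C_2 → C_1 sends each 2-simplex [p,q,r] to [q,r] − [p,r] + [p,q]. For instance
  ∂[v_1,v_2,v_5] = [v_2,v_5] − [v_1,v_5] + [v_1,v_2],
  ∂[v_1,v_2,v_4] = [v_2,v_4] − [v_1,v_4] + [v_1,v_2].
The 15×10 boundary matrix has rank 10 and Smith normal form diag(1,1,1,1,1,1,1,1,1,2).

Reading off H_k = ker ∂_k / im ∂_{k+1}:

  H_0: rank C_0 − rank ∂_1 = 6 − 5 = 1, and the invariant factors of ∂_1 are all 1, so H_0 = Z.
  H_1: rank ker ∂_1 − rank ∂_2 = (15 − 5) − 10 = 0, and ∂_2 has invariant factor 2 > 1, so H_1 = Z/2Z.
  H_2: rank ker ∂_2 − rank ∂_3 = (10 − 10) − 0 = 0, and there is no ∂_3, so H_2 = 0.

Hence the Betti numbers are b_0 = 1, b_1 = 0, b_2 = 0.

b_0 = 1, b_1 = 0, b_2 = 0.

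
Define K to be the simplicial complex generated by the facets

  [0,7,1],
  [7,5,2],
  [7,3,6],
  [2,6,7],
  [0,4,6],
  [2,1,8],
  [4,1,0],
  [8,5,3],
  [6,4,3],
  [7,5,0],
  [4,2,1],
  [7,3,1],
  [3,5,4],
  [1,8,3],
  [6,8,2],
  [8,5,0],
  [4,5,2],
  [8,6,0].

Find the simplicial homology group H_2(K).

H_2 ≅ Z.

Take the total order 0 < 1 < 2 < 3 < 4 < 5 < 6 < 7 < 8 on the vertex set. Then K (dimension 2) consists of the simplices:

  0-simplices (9): [0], [1], [2], [3], [4], [5], [6], [7], [8]
  1-simplices (27): (27 of them)
  2-simplices (18): [0,1,4], [0,1,7], [0,4,6], [0,5,7], [0,5,8], [0,6,8], [1,2,4], [1,2,8], [1,3,7], [1,3,8], [2,4,5], [2,5,7], [2,6,7], [2,6,8], [3,4,5], [3,4,6], [3,5,8], [3,6,7]

so the chain groups are C_0 ≅ Z^9, C_1 ≅ Z^27, C_2 ≅ Z^18.

Boundary ∂_1: C_1 → C_0 maps an edge to its endpoints' difference, ∂[p,q] = q − p.
As a 9×27 matrix over Z this has rank 8, with invariant factors (1,1,1,1,1,1,1,1).

The boundary map ∂_2: C_2 → C_1 sends each 2-simplex [p,q,r] to [q,r] − [p,r] + [p,q]. For instance
  ∂[3,5,8] = [5,8] − [3,8] + [3,5],
  ∂[2,6,8] = [6,8] − [2,8] + [2,6].
The resulting 27×18 matrix has rank 17, and its Smith normal form has invariant factors (1,1,1,1,1,1,1,1,1,1,1,1,1,1,1,1,1).

From H_k ≅ ker(∂_k) / im(∂_{k+1}) we obtain:

  H_2: rank ker ∂_2 − rank ∂_3 = (18 − 17) − 0 = 1, and there is no ∂_3, so H_2 ≅ Z.

(K is a triangulation of the torus T^2.)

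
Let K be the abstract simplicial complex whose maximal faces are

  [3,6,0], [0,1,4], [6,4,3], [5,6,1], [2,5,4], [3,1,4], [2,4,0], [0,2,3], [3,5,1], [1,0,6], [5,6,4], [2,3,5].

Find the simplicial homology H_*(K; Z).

Order the vertices as 0 < 1 < 2 < 3 < 4 < 5 < 6. Listing each simplex with vertices in this order, K has dimension 2 with simplices:

  0-simplices (7): [0], [1], [2], [3], [4], [5], [6]
  1-simplices (18): [0,1], [0,2], [0,3], [0,4], [0,6], [1,3], [1,4], [1,5], [1,6], [2,3], [2,4], [2,5], [3,4], [3,5], [3,6], [4,5], [4,6], [5,6]
  2-simplices (12): [0,1,4], [0,1,6], [0,2,3], [0,2,4], [0,3,6], [1,3,4], [1,3,5], [1,5,6], [2,3,5], [2,4,5], [3,4,6], [4,5,6]

so the chain groups are C_0 ≅ Z^7, C_1 ≅ Z^18, C_2 ≅ Z^12.

The boundary map ∂_1: C_1 → C_0 maps an edge to its endpoints' difference, ∂[p,q] = q − p.
As a 7×18 matrix over Z this has rank 6, with invariant factors (1,1,1,1,1,1).

Boundary ∂_2: C_2 → C_1 maps a triangle to the signed sum of its edges. For instance
  ∂[0,1,4] = [1,4] − [0,4] + [0,1],
  ∂[2,4,5] = [4,5] − [2,5] + [2,4].
The resulting 18×12 matrix has rank 12, and its Smith normal form has invariant factors (1,1,1,1,1,1,1,1,1,1,1,2).

Computing H_k = (kernel of ∂_k) / (image of ∂_{k+1}):

  H_0: rank C_0 − rank ∂_1 = 7 − 6 = 1, and the invariant factors of ∂_1 are all 1, so H_0 = Z.
  H_1: rank ker ∂_1 − rank ∂_2 = (18 − 6) − 12 = 0, and ∂_2 has invariant factor 2 > 1, so H_1 = Z/2Z.
  H_2: rank ker ∂_2 − rank ∂_3 = (12 − 12) − 0 = 0, and there is no ∂_3, so H_2 = 0.

As a check, the Euler characteristic is 7 − 18 + 12 = 1, which agrees with 1 − 0 + 0 = 1.

H_0 = Z,  H_1 = Z/2Z,  H_2 = 0.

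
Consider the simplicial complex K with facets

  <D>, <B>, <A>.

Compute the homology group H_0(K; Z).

H_0 = Z^3.

We work with the vertex ordering A < B < D. The simplices of K, each written with vertices in increasing order, are:

  0-simplices (3): A, B, D

giving chain groups C_0 ≅ Z^3.

Computing H_k = (kernel of ∂_k) / (image of ∂_{k+1}):

  H_0: rank C_0 − rank ∂_1 = 3 − 0 = 3, and there is no ∂_1, so H_0 ≅ Z^3.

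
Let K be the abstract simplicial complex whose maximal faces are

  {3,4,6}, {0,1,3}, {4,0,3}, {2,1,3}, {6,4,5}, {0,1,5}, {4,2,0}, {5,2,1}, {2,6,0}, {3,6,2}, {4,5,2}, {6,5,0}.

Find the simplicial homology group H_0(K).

H_0 = Z.

Fix the vertex order 0 < 1 < 2 < 3 < 4 < 5 < 6 and write every simplex with vertices in increasing order. Then dim K = 2 and the simplices of K are:

  0-simplices (7): [0], [1], [2], [3], [4], [5], [6]
  1-simplices (18): [0,1], [0,2], [0,3], [0,4], [0,5], [0,6], [1,2], [1,3], [1,5], [2,3], [2,4], [2,5], [2,6], [3,4], [3,6], [4,5], [4,6], [5,6]
  2-simplices (12): [0,1,3], [0,1,5], [0,2,4], [0,2,6], [0,3,4], [0,5,6], [1,2,3], [1,2,5], [2,3,6], [2,4,5], [3,4,6], [4,5,6]

Hence C_0 ≅ Z^7, C_1 ≅ Z^18, C_2 ≅ Z^12.

The boundary map ∂_1: C_1 → C_0 maps an edge to its endpoints' difference, ∂[p,q] = q − p. For instance
  ∂[1,3] = [3] − [1].
The resulting 7×18 matrix has rank 6, and its Smith normal form has invariant factors (1,1,1,1,1,1).

∂_2: C_2 → C_1 maps a triangle to the signed sum of its edges. For instance
  ∂[3,4,6] = [4,6] − [3,6] + [3,4],
  ∂[4,5,6] = [5,6] − [4,6] + [4,5].
The resulting 18×12 matrix has rank 12, and its Smith normal form has invariant factors (1,1,1,1,1,1,1,1,1,1,1,2).

From H_k ≅ ker(∂_k) / im(∂_{k+1}) we obtain:

  H_0: rank C_0 − rank ∂_1 = 7 − 6 = 1, and the invariant factors of ∂_1 are all 1, so H_0 ≅ Z.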